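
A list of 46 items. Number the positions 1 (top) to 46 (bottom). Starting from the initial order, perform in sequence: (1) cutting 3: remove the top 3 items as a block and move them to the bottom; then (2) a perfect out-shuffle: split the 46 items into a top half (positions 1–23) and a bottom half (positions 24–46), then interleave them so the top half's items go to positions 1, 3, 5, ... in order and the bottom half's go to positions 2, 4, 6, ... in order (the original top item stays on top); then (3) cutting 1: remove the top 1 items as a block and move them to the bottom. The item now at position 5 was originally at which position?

Undo the operations in reverse order, starting from position 5:
  undo op 3 (cut 1): 5 ← 6
  undo op 2 (out-shuffle, from bottom half): 6 ← 26
  undo op 1 (cut 3): 26 ← 29
So the item at position 5 came from original position 29.

29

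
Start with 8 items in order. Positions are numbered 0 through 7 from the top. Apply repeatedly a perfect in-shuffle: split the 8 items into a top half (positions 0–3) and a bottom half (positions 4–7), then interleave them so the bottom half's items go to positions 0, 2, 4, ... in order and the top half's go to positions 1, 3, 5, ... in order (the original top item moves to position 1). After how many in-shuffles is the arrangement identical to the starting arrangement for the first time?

The in-shuffle permutes the 8 positions with cycle lengths [2, 6].
Every item is home exactly when every cycle has completed a whole number of laps, i.e. after lcm(2, 6) = 6 in-shuffles.

6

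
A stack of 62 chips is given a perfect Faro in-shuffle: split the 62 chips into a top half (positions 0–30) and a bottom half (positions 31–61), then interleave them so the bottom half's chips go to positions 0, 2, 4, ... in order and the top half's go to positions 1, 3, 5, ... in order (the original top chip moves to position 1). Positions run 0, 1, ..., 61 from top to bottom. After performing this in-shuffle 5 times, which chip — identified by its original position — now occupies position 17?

35

Work backwards from position 17, undoing one in-shuffle at a time:
17 ← 8 ← 35 ← 17 ← 8 ← 35
So the chip now at position 17 started at position 35.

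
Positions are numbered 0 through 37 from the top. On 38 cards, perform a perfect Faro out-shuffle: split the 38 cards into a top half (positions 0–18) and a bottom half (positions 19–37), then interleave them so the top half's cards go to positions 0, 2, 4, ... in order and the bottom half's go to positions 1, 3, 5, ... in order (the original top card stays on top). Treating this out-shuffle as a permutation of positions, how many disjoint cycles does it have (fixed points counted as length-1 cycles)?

3

Trace each unvisited position around until it returns:
(0) (1 2 4 8 16 32 ... len 36) (37)
3 cycles in total.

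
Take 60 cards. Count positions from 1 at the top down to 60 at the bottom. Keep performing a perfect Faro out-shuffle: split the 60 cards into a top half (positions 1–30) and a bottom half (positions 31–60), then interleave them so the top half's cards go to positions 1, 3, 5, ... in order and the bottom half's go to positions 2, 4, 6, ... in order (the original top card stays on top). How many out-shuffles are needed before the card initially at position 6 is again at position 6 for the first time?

Follow position 6 under repeated out-shuffles:
6 → 11 → 21 → 41 → 22 → 43 → 26 → 51 → ... → 6 (length 58)
It first returns after 58 out-shuffles.

58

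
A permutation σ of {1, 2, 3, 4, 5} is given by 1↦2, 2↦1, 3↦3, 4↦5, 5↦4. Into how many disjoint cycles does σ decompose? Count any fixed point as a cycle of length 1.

3

Cycle decomposition: (1 2) (3) (4 5).
3 cycles.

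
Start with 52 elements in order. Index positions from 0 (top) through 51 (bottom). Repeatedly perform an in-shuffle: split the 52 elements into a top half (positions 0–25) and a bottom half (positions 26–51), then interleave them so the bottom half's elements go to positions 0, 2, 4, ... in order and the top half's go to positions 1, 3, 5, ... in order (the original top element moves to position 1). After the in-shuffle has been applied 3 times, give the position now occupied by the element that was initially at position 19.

Track the element's position through each in-shuffle:
19 → 39 → 26 → 0

0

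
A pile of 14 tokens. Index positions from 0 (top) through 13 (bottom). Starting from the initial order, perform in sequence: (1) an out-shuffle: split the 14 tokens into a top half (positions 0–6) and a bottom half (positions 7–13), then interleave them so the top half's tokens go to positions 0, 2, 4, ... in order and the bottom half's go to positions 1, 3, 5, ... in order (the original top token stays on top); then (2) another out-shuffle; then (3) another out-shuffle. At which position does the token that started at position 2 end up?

Track the token from position 2 forward through each operation:
  after op 1 (out-shuffle): 2 → 4
  after op 2 (out-shuffle): 4 → 8
  after op 3 (out-shuffle): 8 → 3

3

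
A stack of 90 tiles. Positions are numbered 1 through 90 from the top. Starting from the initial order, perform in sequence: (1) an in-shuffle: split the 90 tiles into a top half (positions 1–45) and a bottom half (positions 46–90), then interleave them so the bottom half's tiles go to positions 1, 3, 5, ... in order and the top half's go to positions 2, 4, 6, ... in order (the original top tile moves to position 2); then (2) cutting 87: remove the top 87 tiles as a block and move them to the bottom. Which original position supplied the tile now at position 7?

2

Undo the operations in reverse order, starting from position 7:
  undo op 2 (cut 87): 7 ← 4
  undo op 1 (in-shuffle, from top half): 4 ← 2
So the tile at position 7 came from original position 2.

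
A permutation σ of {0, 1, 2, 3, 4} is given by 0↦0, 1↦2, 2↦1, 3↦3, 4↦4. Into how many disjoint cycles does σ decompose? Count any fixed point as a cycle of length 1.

Cycle decomposition: (0) (1 2) (3) (4).
4 cycles.

4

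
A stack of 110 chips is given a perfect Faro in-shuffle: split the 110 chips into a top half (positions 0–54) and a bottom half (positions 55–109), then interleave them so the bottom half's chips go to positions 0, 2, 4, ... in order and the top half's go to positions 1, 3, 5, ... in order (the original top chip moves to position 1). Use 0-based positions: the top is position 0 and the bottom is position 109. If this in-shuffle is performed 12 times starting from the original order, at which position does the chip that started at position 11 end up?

89

Track the chip's position through each in-shuffle:
11 → 23 → 47 → 95 → 80 → 50 → 101 → 92 → 74 → 38 → 77 → 44 → 89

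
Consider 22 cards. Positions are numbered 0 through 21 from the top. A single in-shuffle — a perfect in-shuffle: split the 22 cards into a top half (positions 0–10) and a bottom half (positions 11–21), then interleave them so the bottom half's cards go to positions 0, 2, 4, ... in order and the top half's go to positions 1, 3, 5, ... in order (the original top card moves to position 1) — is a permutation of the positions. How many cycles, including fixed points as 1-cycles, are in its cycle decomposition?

2

Trace each unvisited position around until it returns:
(0 1 3 7 15 8 ... len 11) (4 9 19 16 10 21 ... len 11)
2 cycles in total.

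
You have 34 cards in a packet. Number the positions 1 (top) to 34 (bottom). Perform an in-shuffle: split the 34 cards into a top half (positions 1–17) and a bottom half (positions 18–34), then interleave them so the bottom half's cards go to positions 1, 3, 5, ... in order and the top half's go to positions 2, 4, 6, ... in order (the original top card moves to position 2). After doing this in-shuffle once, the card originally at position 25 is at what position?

15

Track the card's position through each in-shuffle:
25 → 15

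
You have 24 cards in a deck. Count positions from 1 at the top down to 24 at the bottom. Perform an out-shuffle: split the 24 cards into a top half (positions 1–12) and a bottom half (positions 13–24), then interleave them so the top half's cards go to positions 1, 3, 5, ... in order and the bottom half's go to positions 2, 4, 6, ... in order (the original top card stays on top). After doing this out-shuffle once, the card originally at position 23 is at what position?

Track the card's position through each out-shuffle:
23 → 22

22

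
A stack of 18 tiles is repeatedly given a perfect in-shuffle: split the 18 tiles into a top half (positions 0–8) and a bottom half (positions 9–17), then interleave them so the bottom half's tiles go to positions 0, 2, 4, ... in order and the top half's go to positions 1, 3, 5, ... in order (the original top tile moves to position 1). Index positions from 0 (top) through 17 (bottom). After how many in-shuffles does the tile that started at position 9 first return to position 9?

18

Follow position 9 under repeated in-shuffles:
9 → 0 → 1 → 3 → 7 → 15 → 12 → 6 → 13 → 8 → 17 → 16 → 14 → 10 → 2 → 5 → 11 → 4 → 9
It first returns after 18 in-shuffles.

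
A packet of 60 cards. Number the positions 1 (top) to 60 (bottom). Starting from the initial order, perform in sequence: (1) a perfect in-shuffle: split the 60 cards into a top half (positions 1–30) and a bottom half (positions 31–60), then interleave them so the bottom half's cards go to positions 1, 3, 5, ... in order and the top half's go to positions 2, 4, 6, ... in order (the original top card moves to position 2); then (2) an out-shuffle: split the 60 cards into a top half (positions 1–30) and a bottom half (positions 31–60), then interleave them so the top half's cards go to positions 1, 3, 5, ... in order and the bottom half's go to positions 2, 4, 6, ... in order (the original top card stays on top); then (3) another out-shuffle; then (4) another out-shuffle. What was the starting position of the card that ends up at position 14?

Undo the operations in reverse order, starting from position 14:
  undo op 4 (out-shuffle, from bottom half): 14 ← 37
  undo op 3 (out-shuffle, from top half): 37 ← 19
  undo op 2 (out-shuffle, from top half): 19 ← 10
  undo op 1 (in-shuffle, from top half): 10 ← 5
So the card at position 14 came from original position 5.

5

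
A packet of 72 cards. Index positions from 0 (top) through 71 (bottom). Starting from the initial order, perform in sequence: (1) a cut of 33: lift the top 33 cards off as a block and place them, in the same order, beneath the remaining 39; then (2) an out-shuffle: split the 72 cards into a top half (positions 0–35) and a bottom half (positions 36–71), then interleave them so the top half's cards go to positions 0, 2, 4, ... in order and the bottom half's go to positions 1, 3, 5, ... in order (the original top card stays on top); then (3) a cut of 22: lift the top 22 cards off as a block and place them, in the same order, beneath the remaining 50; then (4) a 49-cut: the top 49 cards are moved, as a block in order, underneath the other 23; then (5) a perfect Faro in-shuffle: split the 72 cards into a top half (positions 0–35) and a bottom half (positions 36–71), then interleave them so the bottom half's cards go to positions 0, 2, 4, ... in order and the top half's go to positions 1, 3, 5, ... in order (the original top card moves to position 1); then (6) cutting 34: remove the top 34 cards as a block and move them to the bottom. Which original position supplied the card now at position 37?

50

Undo the operations in reverse order, starting from position 37:
  undo op 6 (cut 34): 37 ← 71
  undo op 5 (in-shuffle, from top half): 71 ← 35
  undo op 4 (cut 49): 35 ← 12
  undo op 3 (cut 22): 12 ← 34
  undo op 2 (out-shuffle, from top half): 34 ← 17
  undo op 1 (cut 33): 17 ← 50
So the card at position 37 came from original position 50.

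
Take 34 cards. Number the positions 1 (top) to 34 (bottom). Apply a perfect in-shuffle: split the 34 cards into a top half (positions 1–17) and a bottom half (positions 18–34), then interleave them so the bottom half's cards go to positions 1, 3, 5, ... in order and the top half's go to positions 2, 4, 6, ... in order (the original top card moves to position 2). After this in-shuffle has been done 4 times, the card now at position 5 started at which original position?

Work backwards from position 5, undoing one in-shuffle at a time:
5 ← 20 ← 10 ← 5 ← 20
So the card now at position 5 started at position 20.

20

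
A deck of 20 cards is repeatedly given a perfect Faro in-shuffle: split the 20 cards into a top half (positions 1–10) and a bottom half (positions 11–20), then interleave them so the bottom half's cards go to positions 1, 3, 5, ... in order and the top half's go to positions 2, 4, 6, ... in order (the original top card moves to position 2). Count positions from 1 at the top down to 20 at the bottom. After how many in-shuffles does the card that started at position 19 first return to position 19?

Follow position 19 under repeated in-shuffles:
19 → 17 → 13 → 5 → 10 → 20 → 19
It first returns after 6 in-shuffles.

6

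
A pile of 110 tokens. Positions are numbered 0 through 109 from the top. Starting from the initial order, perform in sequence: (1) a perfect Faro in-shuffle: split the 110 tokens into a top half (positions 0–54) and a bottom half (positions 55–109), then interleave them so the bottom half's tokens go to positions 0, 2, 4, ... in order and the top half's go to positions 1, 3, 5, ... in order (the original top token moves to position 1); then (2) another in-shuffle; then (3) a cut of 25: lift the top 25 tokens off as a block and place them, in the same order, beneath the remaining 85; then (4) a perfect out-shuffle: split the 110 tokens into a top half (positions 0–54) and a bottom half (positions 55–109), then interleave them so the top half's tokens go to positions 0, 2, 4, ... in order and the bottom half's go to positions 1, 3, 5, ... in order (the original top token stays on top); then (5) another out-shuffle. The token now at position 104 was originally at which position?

12

Undo the operations in reverse order, starting from position 104:
  undo op 5 (out-shuffle, from top half): 104 ← 52
  undo op 4 (out-shuffle, from top half): 52 ← 26
  undo op 3 (cut 25): 26 ← 51
  undo op 2 (in-shuffle, from top half): 51 ← 25
  undo op 1 (in-shuffle, from top half): 25 ← 12
So the token at position 104 came from original position 12.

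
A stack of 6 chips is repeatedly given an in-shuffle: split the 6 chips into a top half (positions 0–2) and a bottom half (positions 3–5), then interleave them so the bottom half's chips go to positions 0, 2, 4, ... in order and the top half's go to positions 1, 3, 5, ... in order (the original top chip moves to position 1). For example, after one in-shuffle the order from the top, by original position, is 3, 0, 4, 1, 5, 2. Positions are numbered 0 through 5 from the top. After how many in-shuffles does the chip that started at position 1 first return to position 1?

3

Follow position 1 under repeated in-shuffles:
1 → 3 → 0 → 1
It first returns after 3 in-shuffles.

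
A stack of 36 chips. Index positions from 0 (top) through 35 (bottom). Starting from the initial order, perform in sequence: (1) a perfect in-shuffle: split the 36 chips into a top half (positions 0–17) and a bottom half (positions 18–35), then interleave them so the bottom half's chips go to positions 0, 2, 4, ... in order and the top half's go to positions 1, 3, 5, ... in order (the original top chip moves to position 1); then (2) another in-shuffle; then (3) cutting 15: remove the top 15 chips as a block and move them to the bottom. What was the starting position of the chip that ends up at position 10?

24

Undo the operations in reverse order, starting from position 10:
  undo op 3 (cut 15): 10 ← 25
  undo op 2 (in-shuffle, from top half): 25 ← 12
  undo op 1 (in-shuffle, from bottom half): 12 ← 24
So the chip at position 10 came from original position 24.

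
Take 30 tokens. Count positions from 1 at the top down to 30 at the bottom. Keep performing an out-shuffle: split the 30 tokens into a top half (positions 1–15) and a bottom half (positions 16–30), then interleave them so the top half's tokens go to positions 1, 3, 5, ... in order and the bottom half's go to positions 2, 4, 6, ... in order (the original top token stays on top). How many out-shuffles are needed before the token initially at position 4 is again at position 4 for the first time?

28

Follow position 4 under repeated out-shuffles:
4 → 7 → 13 → 25 → 20 → 10 → 19 → 8 → ... → 4 (length 28)
It first returns after 28 out-shuffles.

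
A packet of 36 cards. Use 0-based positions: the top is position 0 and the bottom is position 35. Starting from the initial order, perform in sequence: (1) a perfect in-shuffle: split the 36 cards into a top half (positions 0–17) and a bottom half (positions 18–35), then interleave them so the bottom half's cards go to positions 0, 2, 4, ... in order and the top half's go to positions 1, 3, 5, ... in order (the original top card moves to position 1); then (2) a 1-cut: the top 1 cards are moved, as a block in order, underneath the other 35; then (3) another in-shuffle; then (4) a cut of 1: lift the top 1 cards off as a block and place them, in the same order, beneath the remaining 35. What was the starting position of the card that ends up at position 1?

28

Undo the operations in reverse order, starting from position 1:
  undo op 4 (cut 1): 1 ← 2
  undo op 3 (in-shuffle, from bottom half): 2 ← 19
  undo op 2 (cut 1): 19 ← 20
  undo op 1 (in-shuffle, from bottom half): 20 ← 28
So the card at position 1 came from original position 28.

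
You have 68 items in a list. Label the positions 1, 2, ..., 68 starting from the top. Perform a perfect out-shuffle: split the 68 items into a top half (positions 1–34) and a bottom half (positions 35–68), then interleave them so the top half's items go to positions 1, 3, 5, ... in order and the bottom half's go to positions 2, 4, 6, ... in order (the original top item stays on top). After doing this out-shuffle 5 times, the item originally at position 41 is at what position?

8

Track the item's position through each out-shuffle:
41 → 14 → 27 → 53 → 38 → 8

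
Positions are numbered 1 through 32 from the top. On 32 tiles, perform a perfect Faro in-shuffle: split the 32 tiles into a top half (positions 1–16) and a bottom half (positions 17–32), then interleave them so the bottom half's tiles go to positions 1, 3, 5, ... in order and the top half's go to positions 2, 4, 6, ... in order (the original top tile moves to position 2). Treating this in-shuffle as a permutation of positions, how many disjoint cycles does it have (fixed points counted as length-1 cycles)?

Trace each unvisited position around until it returns:
(1 2 4 8 16 32 31 29 25 17) (3 6 12 24 15 30 27 21 9 18) (5 10 20 7 14 28 23 13 26 19) (11 22)
4 cycles in total.

4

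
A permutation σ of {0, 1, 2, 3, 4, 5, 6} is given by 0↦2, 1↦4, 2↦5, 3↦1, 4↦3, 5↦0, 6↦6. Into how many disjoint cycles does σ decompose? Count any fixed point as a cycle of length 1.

Cycle decomposition: (0 2 5) (1 4 3) (6).
3 cycles.

3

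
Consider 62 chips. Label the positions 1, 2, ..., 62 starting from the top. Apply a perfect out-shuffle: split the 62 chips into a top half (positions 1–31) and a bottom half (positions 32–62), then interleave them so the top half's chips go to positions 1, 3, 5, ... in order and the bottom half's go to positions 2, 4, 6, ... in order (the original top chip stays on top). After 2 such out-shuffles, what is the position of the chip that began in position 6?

21

Track the chip's position through each out-shuffle:
6 → 11 → 21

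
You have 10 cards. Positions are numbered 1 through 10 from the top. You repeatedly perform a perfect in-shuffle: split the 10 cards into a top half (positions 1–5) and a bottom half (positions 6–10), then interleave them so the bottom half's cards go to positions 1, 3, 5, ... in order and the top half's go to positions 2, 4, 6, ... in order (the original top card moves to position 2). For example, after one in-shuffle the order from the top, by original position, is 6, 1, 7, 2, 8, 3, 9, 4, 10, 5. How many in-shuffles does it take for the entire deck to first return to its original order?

10

The in-shuffle permutes the 10 positions with cycle lengths [10].
Every card is home exactly when every cycle has completed a whole number of laps, i.e. after lcm(10) = 10 in-shuffles.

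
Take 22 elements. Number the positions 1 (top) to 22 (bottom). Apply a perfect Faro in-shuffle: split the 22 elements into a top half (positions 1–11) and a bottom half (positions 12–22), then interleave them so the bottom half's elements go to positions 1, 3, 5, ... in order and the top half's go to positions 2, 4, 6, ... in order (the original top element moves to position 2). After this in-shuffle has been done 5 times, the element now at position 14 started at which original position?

22

Work backwards from position 14, undoing one in-shuffle at a time:
14 ← 7 ← 15 ← 19 ← 21 ← 22
So the element now at position 14 started at position 22.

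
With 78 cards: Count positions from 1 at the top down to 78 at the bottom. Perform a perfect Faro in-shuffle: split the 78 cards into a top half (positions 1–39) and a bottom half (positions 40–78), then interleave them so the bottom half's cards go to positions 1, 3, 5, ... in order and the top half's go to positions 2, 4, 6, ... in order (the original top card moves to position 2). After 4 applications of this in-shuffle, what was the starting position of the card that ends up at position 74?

Work backwards from position 74, undoing one in-shuffle at a time:
74 ← 37 ← 58 ← 29 ← 54
So the card now at position 74 started at position 54.

54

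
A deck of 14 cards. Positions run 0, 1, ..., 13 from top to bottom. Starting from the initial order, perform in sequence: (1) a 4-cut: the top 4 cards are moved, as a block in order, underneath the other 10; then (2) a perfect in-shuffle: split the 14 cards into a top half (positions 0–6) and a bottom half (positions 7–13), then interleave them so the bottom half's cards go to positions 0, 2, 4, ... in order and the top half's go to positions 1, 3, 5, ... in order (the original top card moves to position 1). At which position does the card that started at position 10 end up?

13

Track the card from position 10 forward through each operation:
  after op 1 (cut 4): 10 → 6
  after op 2 (in-shuffle): 6 → 13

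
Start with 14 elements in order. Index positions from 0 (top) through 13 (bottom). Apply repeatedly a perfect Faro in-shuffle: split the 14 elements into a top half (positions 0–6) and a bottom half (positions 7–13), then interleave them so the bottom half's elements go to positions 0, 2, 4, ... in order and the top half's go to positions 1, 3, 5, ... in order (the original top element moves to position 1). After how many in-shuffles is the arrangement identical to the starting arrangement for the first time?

4

The in-shuffle permutes the 14 positions with cycle lengths [2, 4, 4, 4].
Every element is home exactly when every cycle has completed a whole number of laps, i.e. after lcm(2, 4) = 4 in-shuffles.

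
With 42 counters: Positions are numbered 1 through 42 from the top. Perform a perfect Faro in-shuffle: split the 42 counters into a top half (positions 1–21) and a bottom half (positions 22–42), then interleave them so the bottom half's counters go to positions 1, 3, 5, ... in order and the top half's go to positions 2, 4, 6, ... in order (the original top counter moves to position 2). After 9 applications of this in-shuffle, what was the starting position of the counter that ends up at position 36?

Work backwards from position 36, undoing one in-shuffle at a time:
36 ← 18 ← 9 ← 26 ← 13 ← 28 ← 14 ← 7 ← 25 ← 34
So the counter now at position 36 started at position 34.

34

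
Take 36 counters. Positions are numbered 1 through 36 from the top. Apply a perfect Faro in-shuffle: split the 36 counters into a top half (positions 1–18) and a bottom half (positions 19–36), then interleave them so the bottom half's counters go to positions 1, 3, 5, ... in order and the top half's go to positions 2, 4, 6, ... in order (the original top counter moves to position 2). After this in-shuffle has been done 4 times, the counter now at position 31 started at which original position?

32

Work backwards from position 31, undoing one in-shuffle at a time:
31 ← 34 ← 17 ← 27 ← 32
So the counter now at position 31 started at position 32.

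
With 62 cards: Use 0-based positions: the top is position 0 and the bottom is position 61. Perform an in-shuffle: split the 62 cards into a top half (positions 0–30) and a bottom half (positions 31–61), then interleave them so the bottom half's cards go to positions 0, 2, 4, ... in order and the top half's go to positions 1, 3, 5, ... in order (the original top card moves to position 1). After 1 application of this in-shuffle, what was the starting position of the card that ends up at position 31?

15

Work backwards from position 31, undoing one in-shuffle at a time:
31 ← 15
So the card now at position 31 started at position 15.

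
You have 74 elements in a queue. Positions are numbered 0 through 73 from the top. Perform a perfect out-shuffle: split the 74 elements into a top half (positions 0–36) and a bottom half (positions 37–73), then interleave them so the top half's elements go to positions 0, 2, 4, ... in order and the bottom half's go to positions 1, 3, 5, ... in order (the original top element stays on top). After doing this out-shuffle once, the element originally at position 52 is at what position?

Track the element's position through each out-shuffle:
52 → 31

31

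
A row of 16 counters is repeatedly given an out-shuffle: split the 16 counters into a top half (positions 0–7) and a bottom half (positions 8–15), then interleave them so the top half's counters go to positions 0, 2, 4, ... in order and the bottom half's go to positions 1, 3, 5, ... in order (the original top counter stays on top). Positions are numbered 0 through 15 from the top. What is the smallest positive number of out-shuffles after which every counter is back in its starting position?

The out-shuffle permutes the 16 positions with cycle lengths [1, 1, 2, 4, 4, 4].
Every counter is home exactly when every cycle has completed a whole number of laps, i.e. after lcm(1, 2, 4) = 4 out-shuffles.

4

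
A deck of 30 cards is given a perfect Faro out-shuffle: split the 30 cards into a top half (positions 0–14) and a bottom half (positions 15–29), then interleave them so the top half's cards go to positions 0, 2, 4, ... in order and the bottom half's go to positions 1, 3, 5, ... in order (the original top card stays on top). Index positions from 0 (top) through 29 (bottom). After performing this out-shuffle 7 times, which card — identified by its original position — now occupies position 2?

Work backwards from position 2, undoing one out-shuffle at a time:
2 ← 1 ← 15 ← 22 ← 11 ← 20 ← 10 ← 5
So the card now at position 2 started at position 5.

5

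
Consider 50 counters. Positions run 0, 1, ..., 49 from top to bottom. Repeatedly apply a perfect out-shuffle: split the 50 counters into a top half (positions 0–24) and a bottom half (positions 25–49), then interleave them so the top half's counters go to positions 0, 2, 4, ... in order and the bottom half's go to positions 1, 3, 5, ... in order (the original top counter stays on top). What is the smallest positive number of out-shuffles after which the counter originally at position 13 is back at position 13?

21

Follow position 13 under repeated out-shuffles:
13 → 26 → 3 → 6 → 12 → 24 → 48 → 47 → ... → 13 (length 21)
It first returns after 21 out-shuffles.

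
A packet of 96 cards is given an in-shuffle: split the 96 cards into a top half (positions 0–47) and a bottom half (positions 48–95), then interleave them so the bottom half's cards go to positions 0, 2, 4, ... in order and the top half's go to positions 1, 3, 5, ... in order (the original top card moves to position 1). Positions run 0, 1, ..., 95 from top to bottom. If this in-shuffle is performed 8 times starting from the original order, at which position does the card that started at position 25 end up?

Track the card's position through each in-shuffle:
25 → 51 → 6 → 13 → 27 → 55 → 14 → 29 → 59

59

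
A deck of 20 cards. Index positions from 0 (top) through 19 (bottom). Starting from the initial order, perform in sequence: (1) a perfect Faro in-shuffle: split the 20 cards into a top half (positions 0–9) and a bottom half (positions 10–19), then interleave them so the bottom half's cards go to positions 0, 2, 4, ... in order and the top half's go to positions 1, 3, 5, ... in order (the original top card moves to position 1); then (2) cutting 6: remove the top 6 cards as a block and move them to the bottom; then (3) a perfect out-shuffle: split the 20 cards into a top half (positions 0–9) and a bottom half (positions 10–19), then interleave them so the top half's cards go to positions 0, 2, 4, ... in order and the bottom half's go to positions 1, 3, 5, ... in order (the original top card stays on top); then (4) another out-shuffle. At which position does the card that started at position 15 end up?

Track the card from position 15 forward through each operation:
  after op 1 (in-shuffle): 15 → 10
  after op 2 (cut 6): 10 → 4
  after op 3 (out-shuffle): 4 → 8
  after op 4 (out-shuffle): 8 → 16

16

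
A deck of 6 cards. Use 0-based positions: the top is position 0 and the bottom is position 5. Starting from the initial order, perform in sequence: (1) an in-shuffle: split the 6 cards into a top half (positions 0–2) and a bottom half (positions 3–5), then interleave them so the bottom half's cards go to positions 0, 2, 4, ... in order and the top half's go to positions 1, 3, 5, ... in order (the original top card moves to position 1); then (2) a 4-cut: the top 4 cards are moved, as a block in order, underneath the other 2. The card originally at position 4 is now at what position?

4

Track the card from position 4 forward through each operation:
  after op 1 (in-shuffle): 4 → 2
  after op 2 (cut 4): 2 → 4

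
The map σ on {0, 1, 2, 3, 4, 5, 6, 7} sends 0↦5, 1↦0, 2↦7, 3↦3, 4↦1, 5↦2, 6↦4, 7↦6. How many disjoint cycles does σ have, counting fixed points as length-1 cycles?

2

Cycle decomposition: (0 5 2 7 6 4 1) (3).
2 cycles.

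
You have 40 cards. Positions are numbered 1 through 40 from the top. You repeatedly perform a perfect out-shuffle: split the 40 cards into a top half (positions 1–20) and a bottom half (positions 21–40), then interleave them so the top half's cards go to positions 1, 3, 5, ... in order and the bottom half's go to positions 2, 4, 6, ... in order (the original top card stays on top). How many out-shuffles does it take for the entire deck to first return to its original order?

The out-shuffle permutes the 40 positions with cycle lengths [1, 1, 2, 12, 12, 12].
Every card is home exactly when every cycle has completed a whole number of laps, i.e. after lcm(1, 2, 12) = 12 out-shuffles.

12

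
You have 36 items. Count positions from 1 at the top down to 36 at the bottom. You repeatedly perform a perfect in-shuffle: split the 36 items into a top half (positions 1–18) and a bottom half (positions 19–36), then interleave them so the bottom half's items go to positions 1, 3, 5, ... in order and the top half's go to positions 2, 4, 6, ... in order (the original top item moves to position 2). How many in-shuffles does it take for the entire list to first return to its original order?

36

The in-shuffle permutes the 36 positions with cycle lengths [36].
Every item is home exactly when every cycle has completed a whole number of laps, i.e. after lcm(36) = 36 in-shuffles.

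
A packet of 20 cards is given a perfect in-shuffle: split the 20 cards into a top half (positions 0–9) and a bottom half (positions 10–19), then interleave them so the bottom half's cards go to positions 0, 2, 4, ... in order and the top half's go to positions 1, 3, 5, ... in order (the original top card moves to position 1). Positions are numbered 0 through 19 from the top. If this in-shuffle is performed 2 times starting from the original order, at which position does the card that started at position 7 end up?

10

Track the card's position through each in-shuffle:
7 → 15 → 10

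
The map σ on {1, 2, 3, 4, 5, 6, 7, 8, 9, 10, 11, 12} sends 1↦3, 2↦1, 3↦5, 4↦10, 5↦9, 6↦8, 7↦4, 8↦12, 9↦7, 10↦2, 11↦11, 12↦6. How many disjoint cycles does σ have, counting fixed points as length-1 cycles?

Cycle decomposition: (1 3 5 9 7 4 10 2) (6 8 12) (11).
3 cycles.

3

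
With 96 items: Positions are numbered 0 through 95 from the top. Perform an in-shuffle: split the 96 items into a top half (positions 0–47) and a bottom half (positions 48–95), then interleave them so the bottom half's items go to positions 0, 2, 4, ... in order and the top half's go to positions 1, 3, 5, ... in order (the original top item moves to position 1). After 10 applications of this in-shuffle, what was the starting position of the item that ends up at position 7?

71

Work backwards from position 7, undoing one in-shuffle at a time:
7 ← 3 ← 1 ← 0 ← 48 ← 72 ← 84 ← 90 ← 93 ← 46 ← 71
So the item now at position 7 started at position 71.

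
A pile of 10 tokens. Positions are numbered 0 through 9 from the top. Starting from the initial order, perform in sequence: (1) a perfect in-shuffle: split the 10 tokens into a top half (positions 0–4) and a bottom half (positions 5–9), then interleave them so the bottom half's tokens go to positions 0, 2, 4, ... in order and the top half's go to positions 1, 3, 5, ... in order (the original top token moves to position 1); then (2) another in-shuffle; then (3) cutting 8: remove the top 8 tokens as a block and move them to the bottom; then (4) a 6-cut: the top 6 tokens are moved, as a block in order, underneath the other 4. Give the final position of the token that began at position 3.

0

Track the token from position 3 forward through each operation:
  after op 1 (in-shuffle): 3 → 7
  after op 2 (in-shuffle): 7 → 4
  after op 3 (cut 8): 4 → 6
  after op 4 (cut 6): 6 → 0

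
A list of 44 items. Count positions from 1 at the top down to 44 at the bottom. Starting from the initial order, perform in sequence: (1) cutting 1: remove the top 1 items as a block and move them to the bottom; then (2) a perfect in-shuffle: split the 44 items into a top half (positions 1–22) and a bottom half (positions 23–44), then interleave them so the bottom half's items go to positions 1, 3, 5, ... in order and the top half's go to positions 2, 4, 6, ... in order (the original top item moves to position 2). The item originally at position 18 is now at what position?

Track the item from position 18 forward through each operation:
  after op 1 (cut 1): 18 → 17
  after op 2 (in-shuffle): 17 → 34

34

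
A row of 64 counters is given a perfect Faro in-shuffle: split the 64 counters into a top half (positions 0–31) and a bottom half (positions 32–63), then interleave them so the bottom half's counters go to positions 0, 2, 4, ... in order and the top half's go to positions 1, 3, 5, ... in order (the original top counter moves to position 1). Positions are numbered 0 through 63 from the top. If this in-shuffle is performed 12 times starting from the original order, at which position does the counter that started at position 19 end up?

19

Track the counter's position through each in-shuffle:
19 → 39 → 14 → 29 → 59 → 54 → 44 → 24 → 49 → 34 → 4 → 9 → 19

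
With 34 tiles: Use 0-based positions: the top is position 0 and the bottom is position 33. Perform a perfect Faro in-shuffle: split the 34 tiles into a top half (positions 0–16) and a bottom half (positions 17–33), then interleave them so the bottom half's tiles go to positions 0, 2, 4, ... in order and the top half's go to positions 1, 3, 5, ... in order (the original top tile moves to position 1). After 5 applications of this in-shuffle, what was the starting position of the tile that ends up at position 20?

Work backwards from position 20, undoing one in-shuffle at a time:
20 ← 27 ← 13 ← 6 ← 20 ← 27
So the tile now at position 20 started at position 27.

27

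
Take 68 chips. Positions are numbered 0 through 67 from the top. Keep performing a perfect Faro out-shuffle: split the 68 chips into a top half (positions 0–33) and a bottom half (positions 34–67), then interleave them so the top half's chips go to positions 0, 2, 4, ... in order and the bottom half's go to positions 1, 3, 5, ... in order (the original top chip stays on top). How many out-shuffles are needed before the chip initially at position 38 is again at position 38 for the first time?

Follow position 38 under repeated out-shuffles:
38 → 9 → 18 → 36 → 5 → 10 → 20 → 40 → ... → 38 (length 66)
It first returns after 66 out-shuffles.

66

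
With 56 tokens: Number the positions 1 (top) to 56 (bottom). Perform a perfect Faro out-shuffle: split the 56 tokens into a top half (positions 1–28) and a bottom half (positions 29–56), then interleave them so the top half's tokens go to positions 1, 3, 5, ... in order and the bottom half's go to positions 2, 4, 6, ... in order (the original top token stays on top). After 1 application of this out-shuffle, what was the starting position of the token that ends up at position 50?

Work backwards from position 50, undoing one out-shuffle at a time:
50 ← 53
So the token now at position 50 started at position 53.

53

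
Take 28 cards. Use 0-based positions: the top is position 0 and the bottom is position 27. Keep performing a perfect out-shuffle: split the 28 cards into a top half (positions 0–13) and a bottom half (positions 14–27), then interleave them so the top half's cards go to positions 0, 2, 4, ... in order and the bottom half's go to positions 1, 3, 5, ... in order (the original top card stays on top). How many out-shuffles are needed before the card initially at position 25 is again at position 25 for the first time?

18

Follow position 25 under repeated out-shuffles:
25 → 23 → 19 → 11 → 22 → 17 → 7 → 14 → 1 → 2 → 4 → 8 → 16 → 5 → 10 → 20 → 13 → 26 → 25
It first returns after 18 out-shuffles.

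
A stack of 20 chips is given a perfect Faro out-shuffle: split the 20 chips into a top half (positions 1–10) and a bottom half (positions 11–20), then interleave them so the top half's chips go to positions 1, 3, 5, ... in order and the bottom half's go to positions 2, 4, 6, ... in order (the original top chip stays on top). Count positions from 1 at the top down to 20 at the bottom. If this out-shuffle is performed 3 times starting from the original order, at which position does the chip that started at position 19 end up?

12

Track the chip's position through each out-shuffle:
19 → 18 → 16 → 12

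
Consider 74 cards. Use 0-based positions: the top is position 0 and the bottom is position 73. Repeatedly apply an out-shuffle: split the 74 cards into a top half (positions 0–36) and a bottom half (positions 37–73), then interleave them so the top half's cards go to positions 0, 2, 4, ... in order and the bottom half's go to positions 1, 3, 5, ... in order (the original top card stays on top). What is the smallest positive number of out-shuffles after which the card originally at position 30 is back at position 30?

9

Follow position 30 under repeated out-shuffles:
30 → 60 → 47 → 21 → 42 → 11 → 22 → 44 → 15 → 30
It first returns after 9 out-shuffles.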